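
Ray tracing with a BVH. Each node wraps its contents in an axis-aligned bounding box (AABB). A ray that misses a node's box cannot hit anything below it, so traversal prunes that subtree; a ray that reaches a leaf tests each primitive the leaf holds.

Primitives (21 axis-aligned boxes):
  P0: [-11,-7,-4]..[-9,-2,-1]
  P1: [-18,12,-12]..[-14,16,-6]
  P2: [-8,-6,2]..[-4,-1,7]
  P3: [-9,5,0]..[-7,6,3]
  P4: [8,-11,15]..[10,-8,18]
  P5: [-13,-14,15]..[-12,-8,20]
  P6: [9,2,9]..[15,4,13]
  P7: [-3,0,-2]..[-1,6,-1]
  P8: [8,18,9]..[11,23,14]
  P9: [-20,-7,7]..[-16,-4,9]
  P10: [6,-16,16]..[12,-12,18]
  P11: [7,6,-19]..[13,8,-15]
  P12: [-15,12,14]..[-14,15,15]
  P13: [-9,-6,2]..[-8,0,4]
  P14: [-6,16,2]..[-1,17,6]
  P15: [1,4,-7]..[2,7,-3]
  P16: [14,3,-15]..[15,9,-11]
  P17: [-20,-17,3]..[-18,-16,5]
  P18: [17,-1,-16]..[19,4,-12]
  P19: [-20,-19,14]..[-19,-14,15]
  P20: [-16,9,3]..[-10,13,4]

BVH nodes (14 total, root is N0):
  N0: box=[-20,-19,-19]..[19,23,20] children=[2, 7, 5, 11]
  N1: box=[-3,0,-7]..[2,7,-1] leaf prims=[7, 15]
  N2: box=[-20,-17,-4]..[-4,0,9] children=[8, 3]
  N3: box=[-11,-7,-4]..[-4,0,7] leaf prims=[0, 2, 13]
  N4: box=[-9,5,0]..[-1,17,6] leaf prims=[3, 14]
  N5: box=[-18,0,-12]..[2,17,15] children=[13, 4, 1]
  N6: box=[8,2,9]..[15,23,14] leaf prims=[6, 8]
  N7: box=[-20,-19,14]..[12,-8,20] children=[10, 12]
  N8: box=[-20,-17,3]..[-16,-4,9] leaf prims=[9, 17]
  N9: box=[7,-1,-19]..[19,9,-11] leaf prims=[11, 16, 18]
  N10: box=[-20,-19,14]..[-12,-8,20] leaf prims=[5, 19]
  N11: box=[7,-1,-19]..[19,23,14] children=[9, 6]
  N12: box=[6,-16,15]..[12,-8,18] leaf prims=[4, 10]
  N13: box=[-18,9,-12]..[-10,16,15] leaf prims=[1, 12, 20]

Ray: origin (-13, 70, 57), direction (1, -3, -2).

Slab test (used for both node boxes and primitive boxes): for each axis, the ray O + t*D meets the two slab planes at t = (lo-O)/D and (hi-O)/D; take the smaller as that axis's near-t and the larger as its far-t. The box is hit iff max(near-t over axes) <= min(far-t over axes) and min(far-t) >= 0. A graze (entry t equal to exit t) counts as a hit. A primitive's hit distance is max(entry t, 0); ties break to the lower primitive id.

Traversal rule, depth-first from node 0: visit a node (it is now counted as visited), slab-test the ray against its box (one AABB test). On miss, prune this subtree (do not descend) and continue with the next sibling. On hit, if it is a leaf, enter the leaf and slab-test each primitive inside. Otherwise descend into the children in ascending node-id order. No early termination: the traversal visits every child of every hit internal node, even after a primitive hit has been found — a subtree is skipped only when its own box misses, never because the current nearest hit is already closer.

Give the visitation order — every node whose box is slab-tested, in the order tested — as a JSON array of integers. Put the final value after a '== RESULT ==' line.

Trace the traversal:
N0 x:[-7,32] y:[47/3,89/3] z:[37/2,38] -> hit [37/2,89/3], descend [2, 5, 7, 11]
  N2 x:[-7,9] y:[70/3,29] z:[24,61/2] -> miss, prune
  N5 x:[-5,15] y:[53/3,70/3] z:[21,69/2] -> miss, prune
  N7 x:[-7,25] y:[26,89/3] z:[37/2,43/2] -> miss, prune
  N11 x:[20,32] y:[47/3,71/3] z:[43/2,38] -> hit [43/2,71/3], descend [6, 9]
    N6 x:[21,28] y:[47/3,68/3] z:[43/2,24] -> hit [43/2,68/3] leaf, test {P6@t=22, P8(miss)}
    N9 x:[20,32] y:[61/3,71/3] z:[34,38] -> miss, prune

Visited [0, 2, 5, 7, 11, 6, 9]. Tests: 7 box, 1 leaf. Nearest: P6.

== RESULT ==
[0, 2, 5, 7, 11, 6, 9]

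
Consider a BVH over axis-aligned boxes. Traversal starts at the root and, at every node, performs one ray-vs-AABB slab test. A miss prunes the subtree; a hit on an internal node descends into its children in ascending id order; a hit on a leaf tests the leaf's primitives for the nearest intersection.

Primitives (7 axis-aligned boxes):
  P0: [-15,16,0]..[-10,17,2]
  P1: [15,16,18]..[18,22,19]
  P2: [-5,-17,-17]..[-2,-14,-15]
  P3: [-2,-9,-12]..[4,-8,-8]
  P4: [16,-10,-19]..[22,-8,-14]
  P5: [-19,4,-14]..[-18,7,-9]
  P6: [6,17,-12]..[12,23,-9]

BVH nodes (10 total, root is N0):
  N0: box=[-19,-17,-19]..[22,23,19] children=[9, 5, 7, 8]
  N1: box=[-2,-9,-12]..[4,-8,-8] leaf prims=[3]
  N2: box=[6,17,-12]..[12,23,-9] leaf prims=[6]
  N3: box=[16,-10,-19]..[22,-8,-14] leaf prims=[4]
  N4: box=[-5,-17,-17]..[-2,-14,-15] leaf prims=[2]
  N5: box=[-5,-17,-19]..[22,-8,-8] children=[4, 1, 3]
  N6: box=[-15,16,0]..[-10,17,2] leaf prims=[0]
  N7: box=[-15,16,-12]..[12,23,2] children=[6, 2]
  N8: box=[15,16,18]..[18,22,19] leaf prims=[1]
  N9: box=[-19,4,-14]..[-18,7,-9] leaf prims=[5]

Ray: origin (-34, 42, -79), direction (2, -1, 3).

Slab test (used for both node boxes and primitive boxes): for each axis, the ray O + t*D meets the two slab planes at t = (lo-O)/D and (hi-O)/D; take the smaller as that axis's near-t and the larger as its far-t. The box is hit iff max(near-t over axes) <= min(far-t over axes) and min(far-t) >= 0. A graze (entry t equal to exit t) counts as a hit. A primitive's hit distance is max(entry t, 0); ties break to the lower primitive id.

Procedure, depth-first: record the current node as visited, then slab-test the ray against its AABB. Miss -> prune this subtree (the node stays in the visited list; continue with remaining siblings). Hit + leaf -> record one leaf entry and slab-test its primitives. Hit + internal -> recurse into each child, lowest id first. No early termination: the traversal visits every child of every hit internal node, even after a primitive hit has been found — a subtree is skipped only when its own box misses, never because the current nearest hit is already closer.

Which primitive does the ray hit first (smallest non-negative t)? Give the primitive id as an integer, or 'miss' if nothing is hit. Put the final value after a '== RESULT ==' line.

Traverse from the root:
N0 x:[15/2,28] y:[19,59] z:[20,98/3] -> hit [20,28], descend [5, 7, 8, 9]
  N5 x:[29/2,28] y:[50,59] z:[20,71/3] -> miss, prune
  N7 x:[19/2,23] y:[19,26] z:[67/3,27] -> hit [67/3,23], descend [2, 6]
    N2 x:[20,23] y:[19,25] z:[67/3,70/3] -> hit [67/3,23] leaf, test {P6@t=67/3}
    N6 x:[19/2,12] y:[25,26] z:[79/3,27] -> miss, prune
  N8 x:[49/2,26] y:[20,26] z:[97/3,98/3] -> miss, prune
  N9 x:[15/2,8] y:[35,38] z:[65/3,70/3] -> miss, prune

7 AABB tests over nodes [0, 5, 7, 2, 6, 8, 9]; 1 leaf entered; closest P6.

== RESULT ==
6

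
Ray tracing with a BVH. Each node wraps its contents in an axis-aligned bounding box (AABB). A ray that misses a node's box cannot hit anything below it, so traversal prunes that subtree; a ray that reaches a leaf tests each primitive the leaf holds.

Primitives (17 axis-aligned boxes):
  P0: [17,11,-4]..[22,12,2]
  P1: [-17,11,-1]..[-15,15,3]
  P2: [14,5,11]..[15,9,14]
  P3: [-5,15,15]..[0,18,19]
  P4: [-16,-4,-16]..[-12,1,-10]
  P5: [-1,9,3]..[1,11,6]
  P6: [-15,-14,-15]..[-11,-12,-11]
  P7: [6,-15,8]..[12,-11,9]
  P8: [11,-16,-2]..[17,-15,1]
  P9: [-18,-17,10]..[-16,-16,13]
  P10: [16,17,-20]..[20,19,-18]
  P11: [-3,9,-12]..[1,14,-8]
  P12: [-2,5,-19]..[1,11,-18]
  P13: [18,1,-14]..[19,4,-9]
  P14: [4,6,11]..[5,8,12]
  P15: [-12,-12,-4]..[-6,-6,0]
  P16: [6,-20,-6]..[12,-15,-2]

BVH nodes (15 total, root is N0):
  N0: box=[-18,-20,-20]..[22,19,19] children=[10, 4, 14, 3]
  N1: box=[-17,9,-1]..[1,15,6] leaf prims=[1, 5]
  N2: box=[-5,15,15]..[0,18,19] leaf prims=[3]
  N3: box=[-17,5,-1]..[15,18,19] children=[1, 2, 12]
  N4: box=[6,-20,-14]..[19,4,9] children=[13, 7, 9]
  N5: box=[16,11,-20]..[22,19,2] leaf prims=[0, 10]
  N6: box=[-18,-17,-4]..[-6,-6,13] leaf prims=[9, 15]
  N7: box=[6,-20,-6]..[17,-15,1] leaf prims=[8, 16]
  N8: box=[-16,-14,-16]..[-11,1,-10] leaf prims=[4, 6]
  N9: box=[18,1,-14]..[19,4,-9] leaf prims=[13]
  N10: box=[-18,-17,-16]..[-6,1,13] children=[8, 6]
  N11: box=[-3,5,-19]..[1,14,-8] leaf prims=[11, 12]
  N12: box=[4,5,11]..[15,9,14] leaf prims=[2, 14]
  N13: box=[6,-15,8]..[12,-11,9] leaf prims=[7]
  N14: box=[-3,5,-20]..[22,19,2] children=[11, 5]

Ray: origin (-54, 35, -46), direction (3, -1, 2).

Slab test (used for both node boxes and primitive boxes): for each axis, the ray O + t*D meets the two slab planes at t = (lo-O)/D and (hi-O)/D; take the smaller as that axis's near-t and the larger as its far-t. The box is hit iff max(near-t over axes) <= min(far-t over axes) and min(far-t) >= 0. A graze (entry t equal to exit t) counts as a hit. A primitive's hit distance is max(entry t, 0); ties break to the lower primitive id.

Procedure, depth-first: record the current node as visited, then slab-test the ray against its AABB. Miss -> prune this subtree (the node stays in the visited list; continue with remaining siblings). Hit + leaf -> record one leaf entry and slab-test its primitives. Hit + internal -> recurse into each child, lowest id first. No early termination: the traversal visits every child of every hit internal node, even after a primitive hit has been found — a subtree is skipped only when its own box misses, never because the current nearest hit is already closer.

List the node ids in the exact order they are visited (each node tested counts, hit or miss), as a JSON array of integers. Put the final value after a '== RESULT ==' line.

Trace the traversal:
N0 x:[12,76/3] y:[16,55] z:[13,65/2] -> hit [16,76/3], descend [3, 4, 10, 14]
  N3 x:[37/3,23] y:[17,30] z:[45/2,65/2] -> hit [45/2,23], descend [1, 2, 12]
    N1 x:[37/3,55/3] y:[20,26] z:[45/2,26] -> miss, prune
    N2 x:[49/3,18] y:[17,20] z:[61/2,65/2] -> miss, prune
    N12 x:[58/3,23] y:[26,30] z:[57/2,30] -> miss, prune
  N4 x:[20,73/3] y:[31,55] z:[16,55/2] -> miss, prune
  N10 x:[12,16] y:[34,52] z:[15,59/2] -> miss, prune
  N14 x:[17,76/3] y:[16,30] z:[13,24] -> hit [17,24], descend [5, 11]
    N5 x:[70/3,76/3] y:[16,24] z:[13,24] -> hit [70/3,24] leaf, test {P0@t=71/3, P10(miss)}
    N11 x:[17,55/3] y:[21,30] z:[27/2,19] -> miss, prune

Visited [0, 3, 1, 2, 12, 4, 10, 14, 5, 11]. Tests: 10 box, 1 leaf. Nearest: P0.

== RESULT ==
[0, 3, 1, 2, 12, 4, 10, 14, 5, 11]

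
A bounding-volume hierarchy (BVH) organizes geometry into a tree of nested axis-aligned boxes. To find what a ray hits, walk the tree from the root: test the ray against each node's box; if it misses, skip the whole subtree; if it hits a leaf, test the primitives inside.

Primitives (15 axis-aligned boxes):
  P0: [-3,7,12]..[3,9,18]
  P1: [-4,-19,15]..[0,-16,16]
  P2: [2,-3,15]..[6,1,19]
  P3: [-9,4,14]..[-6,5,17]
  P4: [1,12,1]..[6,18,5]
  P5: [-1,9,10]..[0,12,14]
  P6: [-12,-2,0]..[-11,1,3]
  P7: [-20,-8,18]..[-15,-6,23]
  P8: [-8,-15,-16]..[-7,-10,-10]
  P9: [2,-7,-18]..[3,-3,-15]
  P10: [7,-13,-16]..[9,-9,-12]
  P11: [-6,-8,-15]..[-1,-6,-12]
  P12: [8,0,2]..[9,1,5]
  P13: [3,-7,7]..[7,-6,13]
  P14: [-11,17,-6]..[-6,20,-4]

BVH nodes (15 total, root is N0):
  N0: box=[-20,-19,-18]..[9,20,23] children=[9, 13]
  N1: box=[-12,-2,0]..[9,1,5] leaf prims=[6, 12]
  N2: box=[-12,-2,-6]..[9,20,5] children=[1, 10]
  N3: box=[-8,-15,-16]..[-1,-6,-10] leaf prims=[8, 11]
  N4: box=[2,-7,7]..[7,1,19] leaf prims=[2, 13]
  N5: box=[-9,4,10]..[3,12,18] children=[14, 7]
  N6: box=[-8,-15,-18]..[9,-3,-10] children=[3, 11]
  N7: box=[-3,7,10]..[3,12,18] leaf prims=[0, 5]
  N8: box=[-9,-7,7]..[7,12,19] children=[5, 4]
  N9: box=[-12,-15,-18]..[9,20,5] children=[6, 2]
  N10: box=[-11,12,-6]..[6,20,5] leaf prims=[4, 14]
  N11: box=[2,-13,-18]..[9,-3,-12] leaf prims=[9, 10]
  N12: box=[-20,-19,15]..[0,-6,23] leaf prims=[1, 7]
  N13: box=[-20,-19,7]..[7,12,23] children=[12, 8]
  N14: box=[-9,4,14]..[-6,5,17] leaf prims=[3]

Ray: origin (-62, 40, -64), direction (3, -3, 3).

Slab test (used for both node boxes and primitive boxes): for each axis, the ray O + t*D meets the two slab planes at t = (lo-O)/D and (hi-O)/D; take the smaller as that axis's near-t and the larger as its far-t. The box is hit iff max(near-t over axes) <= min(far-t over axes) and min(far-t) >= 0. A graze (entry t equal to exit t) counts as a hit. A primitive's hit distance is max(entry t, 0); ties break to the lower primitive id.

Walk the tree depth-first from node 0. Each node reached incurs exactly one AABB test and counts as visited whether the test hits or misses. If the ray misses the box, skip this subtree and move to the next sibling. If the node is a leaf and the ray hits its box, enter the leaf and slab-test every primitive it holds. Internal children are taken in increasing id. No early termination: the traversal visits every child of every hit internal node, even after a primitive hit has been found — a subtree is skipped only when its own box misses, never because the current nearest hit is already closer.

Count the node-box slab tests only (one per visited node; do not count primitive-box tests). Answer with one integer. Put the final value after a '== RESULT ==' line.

Traverse from the root:
N0 x:[14,71/3] y:[20/3,59/3] z:[46/3,29] -> hit [46/3,59/3], descend [9, 13]
  N9 x:[50/3,71/3] y:[20/3,55/3] z:[46/3,23] -> hit [50/3,55/3], descend [2, 6]
    N2 x:[50/3,71/3] y:[20/3,14] z:[58/3,23] -> miss, prune
    N6 x:[18,71/3] y:[43/3,55/3] z:[46/3,18] -> hit [18,18], descend [3, 11]
      N3 x:[18,61/3] y:[46/3,55/3] z:[16,18] -> hit [18,18] leaf, test {P8@t=18, P11(miss)}
      N11 x:[64/3,71/3] y:[43/3,53/3] z:[46/3,52/3] -> miss, prune
  N13 x:[14,23] y:[28/3,59/3] z:[71/3,29] -> miss, prune

order=[0, 9, 2, 6, 3, 11, 13]  |boxes|=7  |leaves|=1  hit=P8

== RESULT ==
7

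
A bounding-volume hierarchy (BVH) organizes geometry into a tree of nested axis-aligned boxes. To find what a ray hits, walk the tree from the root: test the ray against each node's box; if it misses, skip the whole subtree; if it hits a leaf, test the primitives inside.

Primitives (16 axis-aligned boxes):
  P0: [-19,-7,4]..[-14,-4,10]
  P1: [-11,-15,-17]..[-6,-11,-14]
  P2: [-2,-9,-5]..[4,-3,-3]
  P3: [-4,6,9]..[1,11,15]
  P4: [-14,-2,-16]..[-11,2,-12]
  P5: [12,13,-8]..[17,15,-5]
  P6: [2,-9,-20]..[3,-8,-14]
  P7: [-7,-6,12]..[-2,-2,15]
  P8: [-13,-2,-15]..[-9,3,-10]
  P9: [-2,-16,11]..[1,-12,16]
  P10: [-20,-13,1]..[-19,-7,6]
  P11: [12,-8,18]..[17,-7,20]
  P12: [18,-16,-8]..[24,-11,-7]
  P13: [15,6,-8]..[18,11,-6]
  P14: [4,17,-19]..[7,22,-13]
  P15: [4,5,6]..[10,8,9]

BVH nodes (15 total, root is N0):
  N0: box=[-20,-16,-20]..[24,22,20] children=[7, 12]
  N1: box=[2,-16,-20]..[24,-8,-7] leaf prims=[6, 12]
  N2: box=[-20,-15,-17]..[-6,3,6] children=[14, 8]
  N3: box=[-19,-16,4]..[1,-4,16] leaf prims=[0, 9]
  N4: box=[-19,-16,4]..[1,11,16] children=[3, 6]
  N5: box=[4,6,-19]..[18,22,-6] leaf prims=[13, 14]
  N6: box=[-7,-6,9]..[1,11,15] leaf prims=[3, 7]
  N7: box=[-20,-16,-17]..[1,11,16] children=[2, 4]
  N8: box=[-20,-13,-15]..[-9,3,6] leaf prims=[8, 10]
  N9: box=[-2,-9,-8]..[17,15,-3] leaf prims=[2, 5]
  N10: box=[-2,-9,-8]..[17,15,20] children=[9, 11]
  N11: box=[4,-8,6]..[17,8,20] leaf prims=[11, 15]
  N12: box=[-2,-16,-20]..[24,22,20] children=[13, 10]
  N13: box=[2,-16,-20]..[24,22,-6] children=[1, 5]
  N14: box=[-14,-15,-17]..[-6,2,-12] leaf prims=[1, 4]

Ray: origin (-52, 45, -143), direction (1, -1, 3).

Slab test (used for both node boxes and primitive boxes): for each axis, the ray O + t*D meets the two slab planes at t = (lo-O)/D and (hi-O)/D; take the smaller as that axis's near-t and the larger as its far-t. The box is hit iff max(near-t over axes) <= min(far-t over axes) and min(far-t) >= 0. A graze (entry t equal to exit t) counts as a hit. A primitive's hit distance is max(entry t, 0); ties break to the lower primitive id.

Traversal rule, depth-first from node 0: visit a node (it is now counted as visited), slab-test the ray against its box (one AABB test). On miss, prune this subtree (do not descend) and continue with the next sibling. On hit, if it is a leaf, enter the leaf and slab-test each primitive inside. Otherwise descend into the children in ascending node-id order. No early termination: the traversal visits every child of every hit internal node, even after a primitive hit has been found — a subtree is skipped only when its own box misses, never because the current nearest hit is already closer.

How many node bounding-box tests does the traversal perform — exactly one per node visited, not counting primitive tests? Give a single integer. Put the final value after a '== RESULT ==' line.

Traverse from the root:
N0 x:[32,76] y:[23,61] z:[41,163/3] -> hit [41,163/3], descend [7, 12]
  N7 x:[32,53] y:[34,61] z:[42,53] -> hit [42,53], descend [2, 4]
    N2 x:[32,46] y:[42,60] z:[42,149/3] -> hit [42,46], descend [8, 14]
      N8 x:[32,43] y:[42,58] z:[128/3,149/3] -> hit [128/3,43] leaf, test {P8@t=128/3, P10(miss)}
      N14 x:[38,46] y:[43,60] z:[42,131/3] -> hit [43,131/3] leaf, test {P1(miss), P4(miss)}
    N4 x:[33,53] y:[34,61] z:[49,53] -> hit [49,53], descend [3, 6]
      N3 x:[33,53] y:[49,61] z:[49,53] -> hit [49,53] leaf, test {P0(miss), P9(miss)}
      N6 x:[45,53] y:[34,51] z:[152/3,158/3] -> hit [152/3,51] leaf, test {P3(miss), P7(miss)}
  N12 x:[50,76] y:[23,61] z:[41,163/3] -> hit [50,163/3], descend [10, 13]
    N10 x:[50,69] y:[30,54] z:[45,163/3] -> hit [50,54], descend [9, 11]
      N9 x:[50,69] y:[30,54] z:[45,140/3] -> miss, prune
      N11 x:[56,69] y:[37,53] z:[149/3,163/3] -> miss, prune
    N13 x:[54,76] y:[23,61] z:[41,137/3] -> miss, prune

13 AABB tests over nodes [0, 7, 2, 8, 14, 4, 3, 6, 12, 10, 9, 11, 13]; 4 leaves entered; closest P8.

== RESULT ==
13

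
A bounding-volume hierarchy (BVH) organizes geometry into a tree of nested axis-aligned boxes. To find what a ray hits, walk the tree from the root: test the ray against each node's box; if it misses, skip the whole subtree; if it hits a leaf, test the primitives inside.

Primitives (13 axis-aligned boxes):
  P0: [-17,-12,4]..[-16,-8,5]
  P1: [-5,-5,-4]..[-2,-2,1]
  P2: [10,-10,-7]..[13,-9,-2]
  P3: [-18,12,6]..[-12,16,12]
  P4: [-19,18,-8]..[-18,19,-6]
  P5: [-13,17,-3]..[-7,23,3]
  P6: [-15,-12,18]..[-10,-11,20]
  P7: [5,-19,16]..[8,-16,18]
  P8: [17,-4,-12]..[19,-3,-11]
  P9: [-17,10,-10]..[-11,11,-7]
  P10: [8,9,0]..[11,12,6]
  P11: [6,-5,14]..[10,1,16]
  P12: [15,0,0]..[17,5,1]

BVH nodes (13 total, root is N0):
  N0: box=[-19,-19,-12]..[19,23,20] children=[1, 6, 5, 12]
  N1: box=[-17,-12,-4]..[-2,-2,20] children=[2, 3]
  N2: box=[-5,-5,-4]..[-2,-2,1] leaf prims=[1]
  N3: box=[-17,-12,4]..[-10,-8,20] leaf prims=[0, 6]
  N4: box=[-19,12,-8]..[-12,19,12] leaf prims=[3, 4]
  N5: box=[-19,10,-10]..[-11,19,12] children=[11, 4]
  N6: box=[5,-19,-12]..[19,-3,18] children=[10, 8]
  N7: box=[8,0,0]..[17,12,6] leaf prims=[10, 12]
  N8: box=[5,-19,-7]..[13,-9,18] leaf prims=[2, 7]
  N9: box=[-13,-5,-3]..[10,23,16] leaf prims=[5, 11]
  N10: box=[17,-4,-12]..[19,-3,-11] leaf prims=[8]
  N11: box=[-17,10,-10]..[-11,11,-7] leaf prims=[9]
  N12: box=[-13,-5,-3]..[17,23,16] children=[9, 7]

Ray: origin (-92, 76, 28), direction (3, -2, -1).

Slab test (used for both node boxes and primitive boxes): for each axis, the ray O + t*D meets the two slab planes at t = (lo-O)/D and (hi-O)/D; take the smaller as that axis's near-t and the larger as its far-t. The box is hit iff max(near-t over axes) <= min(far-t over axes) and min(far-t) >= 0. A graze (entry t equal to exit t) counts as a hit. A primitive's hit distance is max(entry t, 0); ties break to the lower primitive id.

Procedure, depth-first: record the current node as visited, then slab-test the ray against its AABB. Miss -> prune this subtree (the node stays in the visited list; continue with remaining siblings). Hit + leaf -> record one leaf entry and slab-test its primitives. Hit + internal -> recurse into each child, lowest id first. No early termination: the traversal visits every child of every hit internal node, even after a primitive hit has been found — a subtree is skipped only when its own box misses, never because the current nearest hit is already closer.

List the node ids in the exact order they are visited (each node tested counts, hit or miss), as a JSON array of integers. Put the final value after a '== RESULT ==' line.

Trace the traversal:
N0 x:[73/3,37] y:[53/2,95/2] z:[8,40] -> hit [53/2,37], descend [1, 5, 6, 12]
  N1 x:[25,30] y:[39,44] z:[8,32] -> miss, prune
  N5 x:[73/3,27] y:[57/2,33] z:[16,38] -> miss, prune
  N6 x:[97/3,37] y:[79/2,95/2] z:[10,40] -> miss, prune
  N12 x:[79/3,109/3] y:[53/2,81/2] z:[12,31] -> hit [53/2,31], descend [7, 9]
    N7 x:[100/3,109/3] y:[32,38] z:[22,28] -> miss, prune
    N9 x:[79/3,34] y:[53/2,81/2] z:[12,31] -> hit [53/2,31] leaf, test {P5@t=53/2, P11(miss)}

Visited [0, 1, 5, 6, 12, 7, 9]. Tests: 7 box, 1 leaf. Nearest: P5.

== RESULT ==
[0, 1, 5, 6, 12, 7, 9]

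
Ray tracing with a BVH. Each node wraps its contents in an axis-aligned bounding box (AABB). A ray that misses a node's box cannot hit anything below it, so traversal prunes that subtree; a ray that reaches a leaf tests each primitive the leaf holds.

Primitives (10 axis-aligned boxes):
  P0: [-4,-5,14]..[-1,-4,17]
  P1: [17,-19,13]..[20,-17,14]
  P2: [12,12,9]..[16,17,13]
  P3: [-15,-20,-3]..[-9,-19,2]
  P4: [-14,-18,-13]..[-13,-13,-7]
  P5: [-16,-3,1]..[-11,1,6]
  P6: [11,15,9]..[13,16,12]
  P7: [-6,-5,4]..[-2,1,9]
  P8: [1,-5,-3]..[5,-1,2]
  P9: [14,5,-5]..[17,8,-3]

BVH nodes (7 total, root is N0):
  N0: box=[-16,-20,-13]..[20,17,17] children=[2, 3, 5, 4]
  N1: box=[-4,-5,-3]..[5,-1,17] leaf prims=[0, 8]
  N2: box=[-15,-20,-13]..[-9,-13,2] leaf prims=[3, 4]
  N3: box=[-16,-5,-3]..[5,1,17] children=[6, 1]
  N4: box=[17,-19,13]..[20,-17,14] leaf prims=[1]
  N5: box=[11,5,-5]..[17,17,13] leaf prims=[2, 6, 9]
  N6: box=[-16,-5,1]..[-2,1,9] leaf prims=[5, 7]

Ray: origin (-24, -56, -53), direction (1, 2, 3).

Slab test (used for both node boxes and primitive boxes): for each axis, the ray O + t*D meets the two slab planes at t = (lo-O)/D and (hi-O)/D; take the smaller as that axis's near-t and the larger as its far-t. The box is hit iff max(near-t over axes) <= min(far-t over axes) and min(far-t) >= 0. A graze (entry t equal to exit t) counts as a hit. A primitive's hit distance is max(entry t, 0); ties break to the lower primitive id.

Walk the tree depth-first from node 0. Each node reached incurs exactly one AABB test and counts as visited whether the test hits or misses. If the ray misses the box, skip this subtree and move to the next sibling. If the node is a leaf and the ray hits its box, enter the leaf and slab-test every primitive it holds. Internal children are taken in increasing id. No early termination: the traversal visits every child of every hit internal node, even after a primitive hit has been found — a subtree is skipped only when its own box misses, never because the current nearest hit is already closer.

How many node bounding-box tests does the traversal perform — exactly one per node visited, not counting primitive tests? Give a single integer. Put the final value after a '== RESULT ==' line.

Walk:
N0 x:[8,44] y:[18,73/2] z:[40/3,70/3] -> hit [18,70/3], descend [2, 3, 4, 5]
  N2 x:[9,15] y:[18,43/2] z:[40/3,55/3] -> miss, prune
  N3 x:[8,29] y:[51/2,57/2] z:[50/3,70/3] -> miss, prune
  N4 x:[41,44] y:[37/2,39/2] z:[22,67/3] -> miss, prune
  N5 x:[35,41] y:[61/2,73/2] z:[16,22] -> miss, prune

5 AABB tests over nodes [0, 2, 3, 4, 5]; 0 leaves entered; closest miss.

== RESULT ==
5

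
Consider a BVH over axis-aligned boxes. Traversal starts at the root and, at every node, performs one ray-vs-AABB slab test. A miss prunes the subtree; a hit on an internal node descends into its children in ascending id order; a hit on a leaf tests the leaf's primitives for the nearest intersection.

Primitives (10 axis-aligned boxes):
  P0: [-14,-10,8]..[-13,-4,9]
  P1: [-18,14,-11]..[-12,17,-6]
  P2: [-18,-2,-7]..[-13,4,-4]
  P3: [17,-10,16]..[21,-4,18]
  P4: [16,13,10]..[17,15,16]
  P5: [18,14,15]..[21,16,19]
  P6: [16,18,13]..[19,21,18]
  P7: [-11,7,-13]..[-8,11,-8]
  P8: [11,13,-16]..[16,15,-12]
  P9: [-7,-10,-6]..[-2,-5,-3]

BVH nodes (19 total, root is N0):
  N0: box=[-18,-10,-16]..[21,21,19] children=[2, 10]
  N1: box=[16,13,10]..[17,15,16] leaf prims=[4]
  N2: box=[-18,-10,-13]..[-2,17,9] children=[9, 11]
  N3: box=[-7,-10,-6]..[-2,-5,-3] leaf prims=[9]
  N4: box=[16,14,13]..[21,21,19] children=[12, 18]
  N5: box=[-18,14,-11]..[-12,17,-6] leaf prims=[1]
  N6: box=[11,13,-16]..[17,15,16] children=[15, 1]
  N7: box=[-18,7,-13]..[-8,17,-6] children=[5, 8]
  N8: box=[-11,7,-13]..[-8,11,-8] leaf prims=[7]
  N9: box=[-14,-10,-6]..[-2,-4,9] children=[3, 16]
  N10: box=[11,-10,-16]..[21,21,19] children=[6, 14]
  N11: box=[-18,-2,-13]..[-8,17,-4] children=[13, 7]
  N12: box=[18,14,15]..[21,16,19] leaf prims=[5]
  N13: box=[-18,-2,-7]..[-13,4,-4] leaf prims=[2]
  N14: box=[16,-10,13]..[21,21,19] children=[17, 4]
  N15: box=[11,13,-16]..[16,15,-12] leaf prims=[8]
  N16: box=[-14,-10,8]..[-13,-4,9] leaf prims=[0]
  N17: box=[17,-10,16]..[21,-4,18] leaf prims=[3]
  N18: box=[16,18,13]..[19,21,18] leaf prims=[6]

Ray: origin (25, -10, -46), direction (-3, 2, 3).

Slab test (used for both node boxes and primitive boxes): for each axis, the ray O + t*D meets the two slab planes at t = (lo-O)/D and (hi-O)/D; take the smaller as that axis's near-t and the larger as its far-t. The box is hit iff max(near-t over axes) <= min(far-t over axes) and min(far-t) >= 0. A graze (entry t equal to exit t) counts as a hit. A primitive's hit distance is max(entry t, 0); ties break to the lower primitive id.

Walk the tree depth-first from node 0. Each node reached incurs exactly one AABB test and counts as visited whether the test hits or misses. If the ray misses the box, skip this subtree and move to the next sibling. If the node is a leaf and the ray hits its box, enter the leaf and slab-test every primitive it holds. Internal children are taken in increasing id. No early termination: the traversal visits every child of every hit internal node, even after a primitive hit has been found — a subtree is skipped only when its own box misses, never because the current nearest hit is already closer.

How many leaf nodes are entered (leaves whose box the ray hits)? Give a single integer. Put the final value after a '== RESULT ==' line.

Walk:
N0 x:[4/3,43/3] y:[0,31/2] z:[10,65/3] -> hit [10,43/3], descend [2, 10]
  N2 x:[9,43/3] y:[0,27/2] z:[11,55/3] -> hit [11,27/2], descend [9, 11]
    N9 x:[9,13] y:[0,3] z:[40/3,55/3] -> miss, prune
    N11 x:[11,43/3] y:[4,27/2] z:[11,14] -> hit [11,27/2], descend [7, 13]
      N7 x:[11,43/3] y:[17/2,27/2] z:[11,40/3] -> hit [11,40/3], descend [5, 8]
        N5 x:[37/3,43/3] y:[12,27/2] z:[35/3,40/3] -> hit [37/3,40/3] leaf, test {P1@t=37/3}
        N8 x:[11,12] y:[17/2,21/2] z:[11,38/3] -> miss, prune
      N13 x:[38/3,43/3] y:[4,7] z:[13,14] -> miss, prune
  N10 x:[4/3,14/3] y:[0,31/2] z:[10,65/3] -> miss, prune

9 AABB tests over nodes [0, 2, 9, 11, 7, 5, 8, 13, 10]; 1 leaf entered; closest P1.

== RESULT ==
1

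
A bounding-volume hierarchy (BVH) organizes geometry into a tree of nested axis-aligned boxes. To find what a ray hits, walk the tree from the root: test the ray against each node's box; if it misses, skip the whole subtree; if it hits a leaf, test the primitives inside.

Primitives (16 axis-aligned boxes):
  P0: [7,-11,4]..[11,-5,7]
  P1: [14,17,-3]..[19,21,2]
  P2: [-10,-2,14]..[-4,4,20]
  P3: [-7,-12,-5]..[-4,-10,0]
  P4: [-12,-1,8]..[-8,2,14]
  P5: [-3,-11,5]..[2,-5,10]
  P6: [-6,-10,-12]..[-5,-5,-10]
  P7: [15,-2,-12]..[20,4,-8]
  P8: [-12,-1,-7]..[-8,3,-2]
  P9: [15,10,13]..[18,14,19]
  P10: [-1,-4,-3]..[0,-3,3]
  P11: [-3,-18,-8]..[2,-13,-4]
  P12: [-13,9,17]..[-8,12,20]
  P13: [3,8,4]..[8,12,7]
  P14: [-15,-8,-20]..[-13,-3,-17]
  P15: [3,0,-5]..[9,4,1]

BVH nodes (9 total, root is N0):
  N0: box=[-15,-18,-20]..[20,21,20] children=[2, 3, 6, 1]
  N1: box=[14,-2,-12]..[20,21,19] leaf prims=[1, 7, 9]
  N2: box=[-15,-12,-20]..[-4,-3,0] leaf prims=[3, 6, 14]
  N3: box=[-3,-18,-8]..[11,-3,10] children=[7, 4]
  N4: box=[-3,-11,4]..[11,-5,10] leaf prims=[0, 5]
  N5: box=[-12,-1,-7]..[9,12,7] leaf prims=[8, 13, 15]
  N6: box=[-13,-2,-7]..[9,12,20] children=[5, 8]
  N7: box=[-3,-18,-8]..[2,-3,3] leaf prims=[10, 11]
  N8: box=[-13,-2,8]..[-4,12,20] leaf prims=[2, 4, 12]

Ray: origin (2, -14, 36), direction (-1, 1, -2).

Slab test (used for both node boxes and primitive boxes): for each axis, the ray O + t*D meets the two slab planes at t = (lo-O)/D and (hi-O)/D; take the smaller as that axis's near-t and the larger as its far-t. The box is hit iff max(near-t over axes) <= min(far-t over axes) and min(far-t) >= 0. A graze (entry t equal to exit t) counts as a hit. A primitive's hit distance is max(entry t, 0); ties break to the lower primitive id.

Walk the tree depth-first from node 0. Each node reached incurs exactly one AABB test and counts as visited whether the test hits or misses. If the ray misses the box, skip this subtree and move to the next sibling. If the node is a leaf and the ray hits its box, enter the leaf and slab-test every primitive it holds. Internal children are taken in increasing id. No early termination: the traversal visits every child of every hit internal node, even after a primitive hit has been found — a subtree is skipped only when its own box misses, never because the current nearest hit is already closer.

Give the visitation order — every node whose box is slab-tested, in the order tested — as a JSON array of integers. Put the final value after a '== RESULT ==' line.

Trace the traversal:
N0 x:[-18,17] y:[-4,35] z:[8,28] -> hit [8,17], descend [1, 2, 3, 6]
  N1 x:[-18,-12] y:[12,35] z:[17/2,24] -> miss, prune
  N2 x:[6,17] y:[2,11] z:[18,28] -> miss, prune
  N3 x:[-9,5] y:[-4,11] z:[13,22] -> miss, prune
  N6 x:[-7,15] y:[12,26] z:[8,43/2] -> hit [12,15], descend [5, 8]
    N5 x:[-7,14] y:[13,26] z:[29/2,43/2] -> miss, prune
    N8 x:[6,15] y:[12,26] z:[8,14] -> hit [12,14] leaf, test {P2(miss), P4@t=13, P12(miss)}

order=[0, 1, 2, 3, 6, 5, 8]  |boxes|=7  |leaves|=1  hit=P4

== RESULT ==
[0, 1, 2, 3, 6, 5, 8]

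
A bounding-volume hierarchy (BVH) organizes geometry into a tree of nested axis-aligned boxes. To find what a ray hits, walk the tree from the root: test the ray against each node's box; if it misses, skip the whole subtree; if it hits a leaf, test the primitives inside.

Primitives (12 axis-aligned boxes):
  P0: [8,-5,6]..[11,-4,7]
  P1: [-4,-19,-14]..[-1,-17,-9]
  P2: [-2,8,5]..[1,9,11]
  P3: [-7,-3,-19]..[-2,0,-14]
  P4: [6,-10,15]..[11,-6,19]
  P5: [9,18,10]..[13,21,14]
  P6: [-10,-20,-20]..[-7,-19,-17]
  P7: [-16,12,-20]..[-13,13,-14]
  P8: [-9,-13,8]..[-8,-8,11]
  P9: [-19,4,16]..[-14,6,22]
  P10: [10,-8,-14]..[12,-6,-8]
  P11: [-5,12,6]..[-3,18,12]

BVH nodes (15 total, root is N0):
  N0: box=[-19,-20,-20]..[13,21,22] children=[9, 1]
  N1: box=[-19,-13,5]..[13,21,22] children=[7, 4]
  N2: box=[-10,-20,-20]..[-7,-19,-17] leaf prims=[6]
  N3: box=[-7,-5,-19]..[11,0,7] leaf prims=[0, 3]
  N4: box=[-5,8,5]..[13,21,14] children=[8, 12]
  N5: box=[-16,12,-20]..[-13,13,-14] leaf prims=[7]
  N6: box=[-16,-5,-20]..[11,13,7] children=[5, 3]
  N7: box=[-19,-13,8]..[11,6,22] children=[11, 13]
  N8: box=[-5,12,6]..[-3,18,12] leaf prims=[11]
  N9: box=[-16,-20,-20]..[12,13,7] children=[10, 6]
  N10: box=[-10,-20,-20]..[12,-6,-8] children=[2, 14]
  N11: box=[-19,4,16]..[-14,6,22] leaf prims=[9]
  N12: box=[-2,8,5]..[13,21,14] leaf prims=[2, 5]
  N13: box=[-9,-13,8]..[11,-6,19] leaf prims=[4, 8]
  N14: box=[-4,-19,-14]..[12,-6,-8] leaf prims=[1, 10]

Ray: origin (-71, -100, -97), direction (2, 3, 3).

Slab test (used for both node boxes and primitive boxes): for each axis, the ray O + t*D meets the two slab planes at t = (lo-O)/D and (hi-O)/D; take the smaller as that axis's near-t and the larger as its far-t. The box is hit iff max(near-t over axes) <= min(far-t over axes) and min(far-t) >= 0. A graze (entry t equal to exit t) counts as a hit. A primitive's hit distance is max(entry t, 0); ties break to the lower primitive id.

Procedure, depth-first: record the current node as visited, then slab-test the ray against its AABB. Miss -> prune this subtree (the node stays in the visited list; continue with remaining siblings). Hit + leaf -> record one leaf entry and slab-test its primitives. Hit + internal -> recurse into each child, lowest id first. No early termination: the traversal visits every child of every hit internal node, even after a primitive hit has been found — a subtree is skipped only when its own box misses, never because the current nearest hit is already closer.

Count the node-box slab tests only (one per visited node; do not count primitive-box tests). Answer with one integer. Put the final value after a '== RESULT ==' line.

Traverse from the root:
N0 x:[26,42] y:[80/3,121/3] z:[77/3,119/3] -> hit [80/3,119/3], descend [1, 9]
  N1 x:[26,42] y:[29,121/3] z:[34,119/3] -> hit [34,119/3], descend [4, 7]
    N4 x:[33,42] y:[36,121/3] z:[34,37] -> hit [36,37], descend [8, 12]
      N8 x:[33,34] y:[112/3,118/3] z:[103/3,109/3] -> miss, prune
      N12 x:[69/2,42] y:[36,121/3] z:[34,37] -> hit [36,37] leaf, test {P2@t=36, P5(miss)}
    N7 x:[26,41] y:[29,106/3] z:[35,119/3] -> hit [35,106/3], descend [11, 13]
      N11 x:[26,57/2] y:[104/3,106/3] z:[113/3,119/3] -> miss, prune
      N13 x:[31,41] y:[29,94/3] z:[35,116/3] -> miss, prune
  N9 x:[55/2,83/2] y:[80/3,113/3] z:[77/3,104/3] -> hit [55/2,104/3], descend [6, 10]
    N6 x:[55/2,41] y:[95/3,113/3] z:[77/3,104/3] -> hit [95/3,104/3], descend [3, 5]
      N3 x:[32,41] y:[95/3,100/3] z:[26,104/3] -> hit [32,100/3] leaf, test {P0(miss), P3(miss)}
      N5 x:[55/2,29] y:[112/3,113/3] z:[77/3,83/3] -> miss, prune
    N10 x:[61/2,83/2] y:[80/3,94/3] z:[77/3,89/3] -> miss, prune

order=[0, 1, 4, 8, 12, 7, 11, 13, 9, 6, 3, 5, 10]  |boxes|=13  |leaves|=2  hit=P2

== RESULT ==
13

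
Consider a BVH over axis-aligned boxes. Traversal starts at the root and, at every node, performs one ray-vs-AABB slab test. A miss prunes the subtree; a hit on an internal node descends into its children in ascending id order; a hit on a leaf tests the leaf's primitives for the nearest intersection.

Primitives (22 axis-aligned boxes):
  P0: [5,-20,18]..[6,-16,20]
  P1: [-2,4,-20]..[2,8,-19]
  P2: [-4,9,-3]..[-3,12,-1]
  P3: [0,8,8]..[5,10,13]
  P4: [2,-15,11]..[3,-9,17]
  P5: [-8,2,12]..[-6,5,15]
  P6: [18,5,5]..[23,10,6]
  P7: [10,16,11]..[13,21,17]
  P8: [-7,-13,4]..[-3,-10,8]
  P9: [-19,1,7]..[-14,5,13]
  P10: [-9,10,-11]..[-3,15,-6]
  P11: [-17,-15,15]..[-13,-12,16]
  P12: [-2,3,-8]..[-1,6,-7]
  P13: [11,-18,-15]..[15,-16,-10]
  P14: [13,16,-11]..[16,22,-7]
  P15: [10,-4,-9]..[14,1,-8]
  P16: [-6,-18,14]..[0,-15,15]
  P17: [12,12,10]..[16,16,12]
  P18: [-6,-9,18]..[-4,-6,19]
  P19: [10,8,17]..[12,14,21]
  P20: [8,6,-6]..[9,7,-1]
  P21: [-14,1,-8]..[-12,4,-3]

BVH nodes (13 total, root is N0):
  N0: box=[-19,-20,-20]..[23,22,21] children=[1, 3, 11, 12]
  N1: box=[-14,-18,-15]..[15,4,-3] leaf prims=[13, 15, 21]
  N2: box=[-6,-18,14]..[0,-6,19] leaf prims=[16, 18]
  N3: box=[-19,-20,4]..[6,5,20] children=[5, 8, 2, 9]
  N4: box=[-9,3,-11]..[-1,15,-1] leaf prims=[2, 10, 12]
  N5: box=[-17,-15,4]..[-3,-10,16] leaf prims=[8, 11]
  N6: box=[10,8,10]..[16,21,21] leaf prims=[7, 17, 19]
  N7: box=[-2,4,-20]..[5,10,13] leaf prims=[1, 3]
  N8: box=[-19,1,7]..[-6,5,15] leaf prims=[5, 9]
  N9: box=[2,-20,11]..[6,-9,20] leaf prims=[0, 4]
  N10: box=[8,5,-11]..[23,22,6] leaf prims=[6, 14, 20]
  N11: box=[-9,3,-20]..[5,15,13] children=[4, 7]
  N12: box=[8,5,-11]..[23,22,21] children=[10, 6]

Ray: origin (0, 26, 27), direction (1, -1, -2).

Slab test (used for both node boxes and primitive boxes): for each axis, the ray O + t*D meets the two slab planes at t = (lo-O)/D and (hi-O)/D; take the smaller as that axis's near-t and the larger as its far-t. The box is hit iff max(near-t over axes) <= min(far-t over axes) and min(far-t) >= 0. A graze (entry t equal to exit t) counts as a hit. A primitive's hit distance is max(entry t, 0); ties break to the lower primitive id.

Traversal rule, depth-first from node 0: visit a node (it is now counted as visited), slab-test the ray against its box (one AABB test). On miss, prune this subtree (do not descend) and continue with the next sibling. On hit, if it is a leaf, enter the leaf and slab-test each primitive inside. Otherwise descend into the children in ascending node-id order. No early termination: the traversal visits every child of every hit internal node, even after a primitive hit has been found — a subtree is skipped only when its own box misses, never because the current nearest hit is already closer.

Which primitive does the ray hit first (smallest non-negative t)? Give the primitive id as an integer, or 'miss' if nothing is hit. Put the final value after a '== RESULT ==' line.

Traverse from the root:
N0 x:[-19,23] y:[4,46] z:[3,47/2] -> hit [4,23], descend [1, 3, 11, 12]
  N1 x:[-14,15] y:[22,44] z:[15,21] -> miss, prune
  N3 x:[-19,6] y:[21,46] z:[7/2,23/2] -> miss, prune
  N11 x:[-9,5] y:[11,23] z:[7,47/2] -> miss, prune
  N12 x:[8,23] y:[4,21] z:[3,19] -> hit [8,19], descend [6, 10]
    N6 x:[10,16] y:[5,18] z:[3,17/2] -> miss, prune
    N10 x:[8,23] y:[4,21] z:[21/2,19] -> hit [21/2,19] leaf, test {P6(miss), P14(miss), P20(miss)}

Visited [0, 1, 3, 11, 12, 6, 10]. Tests: 7 box, 1 leaf. Nearest: miss.

== RESULT ==
miss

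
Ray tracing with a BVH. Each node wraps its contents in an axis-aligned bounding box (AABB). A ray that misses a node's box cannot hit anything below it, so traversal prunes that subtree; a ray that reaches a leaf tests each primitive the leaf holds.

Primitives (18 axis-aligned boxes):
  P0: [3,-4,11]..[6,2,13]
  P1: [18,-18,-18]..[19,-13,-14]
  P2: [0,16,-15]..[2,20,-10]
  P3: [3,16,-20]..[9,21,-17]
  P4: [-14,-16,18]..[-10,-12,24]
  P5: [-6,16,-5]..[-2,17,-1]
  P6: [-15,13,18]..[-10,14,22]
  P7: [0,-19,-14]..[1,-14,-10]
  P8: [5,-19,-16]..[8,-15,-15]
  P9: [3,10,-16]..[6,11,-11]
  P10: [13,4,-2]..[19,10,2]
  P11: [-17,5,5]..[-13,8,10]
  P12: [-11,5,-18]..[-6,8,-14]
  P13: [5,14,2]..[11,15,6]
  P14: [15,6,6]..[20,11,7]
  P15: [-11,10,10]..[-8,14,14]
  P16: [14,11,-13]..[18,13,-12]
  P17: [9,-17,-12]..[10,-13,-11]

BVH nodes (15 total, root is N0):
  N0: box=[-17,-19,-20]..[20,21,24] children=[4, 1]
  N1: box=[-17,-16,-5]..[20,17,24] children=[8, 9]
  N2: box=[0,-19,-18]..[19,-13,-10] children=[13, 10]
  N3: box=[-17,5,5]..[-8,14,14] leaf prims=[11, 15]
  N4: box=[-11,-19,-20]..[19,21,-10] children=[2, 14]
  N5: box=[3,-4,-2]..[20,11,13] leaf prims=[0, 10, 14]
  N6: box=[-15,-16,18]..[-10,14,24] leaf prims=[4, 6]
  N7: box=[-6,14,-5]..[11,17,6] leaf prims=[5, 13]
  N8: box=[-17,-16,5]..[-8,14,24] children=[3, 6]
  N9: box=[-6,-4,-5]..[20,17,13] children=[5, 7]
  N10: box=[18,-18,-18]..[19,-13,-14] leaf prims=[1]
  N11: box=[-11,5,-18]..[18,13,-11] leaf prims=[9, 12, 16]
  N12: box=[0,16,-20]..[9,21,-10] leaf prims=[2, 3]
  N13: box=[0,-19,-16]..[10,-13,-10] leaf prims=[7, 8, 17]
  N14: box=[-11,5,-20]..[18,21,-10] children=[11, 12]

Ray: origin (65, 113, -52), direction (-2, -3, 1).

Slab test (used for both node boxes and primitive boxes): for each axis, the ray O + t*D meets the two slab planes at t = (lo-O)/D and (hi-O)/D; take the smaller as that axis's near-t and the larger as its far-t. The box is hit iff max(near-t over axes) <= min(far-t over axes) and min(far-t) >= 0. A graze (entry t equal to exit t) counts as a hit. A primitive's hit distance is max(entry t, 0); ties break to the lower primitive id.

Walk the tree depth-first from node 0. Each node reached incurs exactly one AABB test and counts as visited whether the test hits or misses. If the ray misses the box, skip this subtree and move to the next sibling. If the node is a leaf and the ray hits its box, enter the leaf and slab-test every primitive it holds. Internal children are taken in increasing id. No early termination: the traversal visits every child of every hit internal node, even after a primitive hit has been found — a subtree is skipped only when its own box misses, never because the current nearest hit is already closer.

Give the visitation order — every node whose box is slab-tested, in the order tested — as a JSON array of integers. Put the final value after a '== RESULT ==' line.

Walk:
N0 x:[45/2,41] y:[92/3,44] z:[32,76] -> hit [32,41], descend [1, 4]
  N1 x:[45/2,41] y:[32,43] z:[47,76] -> miss, prune
  N4 x:[23,38] y:[92/3,44] z:[32,42] -> hit [32,38], descend [2, 14]
    N2 x:[23,65/2] y:[42,44] z:[34,42] -> miss, prune
    N14 x:[47/2,38] y:[92/3,36] z:[32,42] -> hit [32,36], descend [11, 12]
      N11 x:[47/2,38] y:[100/3,36] z:[34,41] -> hit [34,36] leaf, test {P9(miss), P12@t=71/2, P16(miss)}
      N12 x:[28,65/2] y:[92/3,97/3] z:[32,42] -> hit [32,97/3] leaf, test {P2(miss), P3(miss)}

Summary -> nodes [0, 1, 4, 2, 14, 11, 12]; box-tests=7; leaf-entries=2; first=P12

== RESULT ==
[0, 1, 4, 2, 14, 11, 12]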